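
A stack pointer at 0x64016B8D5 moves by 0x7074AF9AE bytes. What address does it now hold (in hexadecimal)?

Add column by column in base 16, right to left:
  5+E = 3 carry 1
  D+A+1 = 8 carry 1
  8+9+1 = 2 carry 1
  B+F+1 = B carry 1
  6+A+1 = 1 carry 1
  1+4+1 = 6
  0+7 = 7
  4+0 = 4
  6+7 = D

0xD4761B283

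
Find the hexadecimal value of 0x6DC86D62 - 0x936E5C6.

Subtract column by column in base 16:
  2-6 → C (borrow)
  6-C-1 → 9 (borrow)
  D-5-1 → 7
  6-E → 8 (borrow)
  8-6-1 → 1
  C-3 → 9
  D-9 → 4
  6-0 → 6

0x6491879C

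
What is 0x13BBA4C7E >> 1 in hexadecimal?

0x9DDD263F

1 bits is not a whole number of base-16 digits; in binary: 100111011101110100100110001111110 >> 1 = 10011101110111010010011000111111.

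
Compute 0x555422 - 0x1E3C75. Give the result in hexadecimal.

Subtract column by column in base 16:
  2-5 → D (borrow)
  2-7-1 → A (borrow)
  4-C-1 → 7 (borrow)
  5-3-1 → 1
  5-E → 7 (borrow)
  5-1-1 → 3

0x3717AD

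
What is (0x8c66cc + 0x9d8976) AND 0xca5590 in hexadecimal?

0x85000

Add column by column in base 16, right to left:
  c+6 = 2 carry 1
  c+7+1 = 4 carry 1
  6+9+1 = 0 carry 1
  6+8+1 = f
  c+d = 9 carry 1
  8+9+1 = 2 carry 1
  final carry 1
Sum = 0x129f042; now AND with 0xca5590:
  1&0=0, 2&c=0, 9&a=8, f&5=5, 0&5=0, 4&9=0, 2&0=0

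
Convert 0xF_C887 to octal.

Expand each hex digit to 4 bits: F=1111 C=1100 8=1000 8=1000 7=0111.
Group the bits in threes: 011 111 100 100 010 000 111 → 3744207.

0o3744207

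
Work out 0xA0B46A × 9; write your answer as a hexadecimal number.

0x5A657BA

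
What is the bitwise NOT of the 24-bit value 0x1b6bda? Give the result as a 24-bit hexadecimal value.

0xe49425

Each hex digit d becomes f−d:
  1→e, b→4, 6→9, b→4, d→2, a→5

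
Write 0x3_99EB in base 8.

0o714753

Expand each hex digit to 4 bits: 3=0011 9=1001 9=1001 E=1110 B=1011.
Group the bits in threes: 111 001 100 111 101 011 → 714753.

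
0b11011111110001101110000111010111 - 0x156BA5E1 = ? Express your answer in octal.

0o31226635766

0b11011111110001101110000111010111 = 0o33761560727 in octal.
0x156BA5E1 = 0o2532722741 in octal.
Subtract column by column in base 8:
  7-1 → 6
  2-4 → 6 (borrow)
  7-7-1 → 7 (borrow)
  0-2-1 → 5 (borrow)
  6-2-1 → 3
  5-7 → 6 (borrow)
  1-2-1 → 6 (borrow)
  6-3-1 → 2
  7-5 → 2
  3-2 → 1
  3-0 → 3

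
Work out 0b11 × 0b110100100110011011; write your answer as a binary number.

Multiply each base-2 digit by 3, carrying:
  1×3 = 3 → write 1 carry 1
  1×3+1 = 4 → write 0 carry 2
  0×3+2 = 2 → write 0 carry 1
  1×3+1 = 4 → write 0 carry 2
  1×3+2 = 5 → write 1 carry 2
  0×3+2 = 2 → write 0 carry 1
  0×3+1 = 1 → write 1
  1×3 = 3 → write 1 carry 1
  1×3+1 = 4 → write 0 carry 2
  0×3+2 = 2 → write 0 carry 1
  0×3+1 = 1 → write 1
  1×3 = 3 → write 1 carry 1
  0×3+1 = 1 → write 1
  0×3 = 0 → write 0
  1×3 = 3 → write 1 carry 1
  0×3+1 = 1 → write 1
  1×3 = 3 → write 1 carry 1
  1×3+1 = 4 → write 0 carry 2
  remaining carry: 10

0b10011101110011010001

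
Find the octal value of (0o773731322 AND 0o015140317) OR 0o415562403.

0o415562703

0o773731322 AND 0o015140317 = 0o011100302.
Then OR with 0o415562403.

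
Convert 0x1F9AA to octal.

0o374652

Expand each hex digit to 4 bits: 1=0001 F=1111 9=1001 A=1010 A=1010.
Group the bits in threes: 011 111 100 110 101 010 → 374652.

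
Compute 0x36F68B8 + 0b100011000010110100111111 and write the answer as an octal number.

0o376712767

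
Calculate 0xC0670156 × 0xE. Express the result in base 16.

Multiply each base-16 digit by 14, carrying:
  6×14 = 84 → write 4 carry 5
  5×14+5 = 75 → write B carry 4
  1×14+4 = 18 → write 2 carry 1
  0×14+1 = 1 → write 1
  7×14 = 98 → write 2 carry 6
  6×14+6 = 90 → write A carry 5
  0×14+5 = 5 → write 5
  C×14 = 168 → write 8 carry 10
  remaining carry: A

0xA85A212B4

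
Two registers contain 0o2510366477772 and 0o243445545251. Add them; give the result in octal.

Add column by column in base 8, right to left:
  2+1 = 3
  7+5 = 4 carry 1
  7+2+1 = 2 carry 1
  7+5+1 = 5 carry 1
  7+4+1 = 4 carry 1
  4+5+1 = 2 carry 1
  6+5+1 = 4 carry 1
  6+4+1 = 3 carry 1
  3+4+1 = 0 carry 1
  0+3+1 = 4
  1+4 = 5
  5+2 = 7
  2+0 = 2

0o2754034245243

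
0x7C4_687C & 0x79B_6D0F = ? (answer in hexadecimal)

0x780680C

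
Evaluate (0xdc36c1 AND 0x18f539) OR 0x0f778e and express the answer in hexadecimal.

0x1f778f

0xdc36c1 AND 0x18f539 = 0x183401.
Then OR with 0x0f778e.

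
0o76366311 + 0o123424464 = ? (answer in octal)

Add column by column in base 8, right to left:
  1+4 = 5
  1+6 = 7
  3+4 = 7
  6+4 = 2 carry 1
  6+2+1 = 1 carry 1
  3+4+1 = 0 carry 1
  6+3+1 = 2 carry 1
  7+2+1 = 2 carry 1
  0+1+1 = 2

0o222012775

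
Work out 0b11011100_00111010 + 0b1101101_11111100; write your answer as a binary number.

0b10100101000110110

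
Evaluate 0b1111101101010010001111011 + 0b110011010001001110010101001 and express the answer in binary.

Add column by column in base 2, right to left:
  1+1 = 0 carry 1
  1+0+1 = 0 carry 1
  0+0+1 = 1
  1+1 = 0 carry 1
  1+0+1 = 0 carry 1
  1+1+1 = 1 carry 1
  1+0+1 = 0 carry 1
  0+1+1 = 0 carry 1
  0+0+1 = 1
  0+0 = 0
  1+1 = 0 carry 1
  0+1+1 = 0 carry 1
  0+1+1 = 0 carry 1
  1+0+1 = 0 carry 1
  0+0+1 = 1
  1+1 = 0 carry 1
  0+0+1 = 1
  1+0 = 1
  1+0 = 1
  0+1 = 1
  1+0 = 1
  1+1 = 0 carry 1
  1+1+1 = 1 carry 1
  1+0+1 = 0 carry 1
  1+0+1 = 0 carry 1
  0+1+1 = 0 carry 1
  0+1+1 = 0 carry 1
  final carry 1

0b1000010111110100000100100100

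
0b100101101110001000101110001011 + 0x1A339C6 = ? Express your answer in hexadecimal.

0b100101101110001000101110001011 = 0x25B88B8B in hexadecimal.
Add column by column in base 16, right to left:
  B+6 = 1 carry 1
  8+C+1 = 5 carry 1
  B+9+1 = 5 carry 1
  8+3+1 = C
  8+3 = B
  B+A = 5 carry 1
  5+1+1 = 7
  2+0 = 2

0x275BC551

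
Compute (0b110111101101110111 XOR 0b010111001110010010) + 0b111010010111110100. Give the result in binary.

First 0b110111101101110111 XOR 0b010111001110010010 = 0b100000100011100101.
Add column by column in base 2, right to left:
  1+0 = 1
  0+0 = 0
  1+1 = 0 carry 1
  0+0+1 = 1
  0+1 = 1
  1+1 = 0 carry 1
  1+1+1 = 1 carry 1
  1+1+1 = 1 carry 1
  0+1+1 = 0 carry 1
  0+0+1 = 1
  0+1 = 1
  1+0 = 1
  0+0 = 0
  0+1 = 1
  0+0 = 0
  0+1 = 1
  0+1 = 1
  1+1 = 0 carry 1
  final carry 1

0b1011010111011011001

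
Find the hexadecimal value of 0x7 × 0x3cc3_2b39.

0x1a9562e8f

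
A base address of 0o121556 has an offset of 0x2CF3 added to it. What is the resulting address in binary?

0o121556 = 0b1010001101101110 in binary.
0x2CF3 = 0b10110011110011 in binary.
Add column by column in base 2, right to left:
  0+1 = 1
  1+1 = 0 carry 1
  1+0+1 = 0 carry 1
  1+0+1 = 0 carry 1
  0+1+1 = 0 carry 1
  1+1+1 = 1 carry 1
  1+1+1 = 1 carry 1
  0+1+1 = 0 carry 1
  1+0+1 = 0 carry 1
  1+0+1 = 0 carry 1
  0+1+1 = 0 carry 1
  0+1+1 = 0 carry 1
  0+0+1 = 1
  1+1 = 0 carry 1
  0+0+1 = 1
  1+0 = 1

0b1101000001100001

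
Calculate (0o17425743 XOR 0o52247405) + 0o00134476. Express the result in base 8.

0o46017044

First 0o17425743 XOR 0o52247405 = 0o45662346.
Add column by column in base 8, right to left:
  6+6 = 4 carry 1
  4+7+1 = 4 carry 1
  3+4+1 = 0 carry 1
  2+4+1 = 7
  6+3 = 1 carry 1
  6+1+1 = 0 carry 1
  5+0+1 = 6
  4+0 = 4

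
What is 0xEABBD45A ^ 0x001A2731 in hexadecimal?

XOR each hex digit independently (no carries):
  E^0=E, A^0=A, B^1=A, B^A=1, D^2=F, 4^7=3, 5^3=6, A^1=B

0xEAA1F36B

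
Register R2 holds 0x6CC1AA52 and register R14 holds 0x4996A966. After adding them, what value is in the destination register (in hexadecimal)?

0xB65853B8

Add column by column in base 16, right to left:
  2+6 = 8
  5+6 = B
  A+9 = 3 carry 1
  A+A+1 = 5 carry 1
  1+6+1 = 8
  C+9 = 5 carry 1
  C+9+1 = 6 carry 1
  6+4+1 = B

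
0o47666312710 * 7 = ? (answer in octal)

0o426774614170

Multiply each base-8 digit by 7, carrying:
  0×7 = 0 → write 0
  1×7 = 7 → write 7
  7×7 = 49 → write 1 carry 6
  2×7+6 = 20 → write 4 carry 2
  1×7+2 = 9 → write 1 carry 1
  3×7+1 = 22 → write 6 carry 2
  6×7+2 = 44 → write 4 carry 5
  6×7+5 = 47 → write 7 carry 5
  6×7+5 = 47 → write 7 carry 5
  7×7+5 = 54 → write 6 carry 6
  4×7+6 = 34 → write 2 carry 4
  remaining carry: 4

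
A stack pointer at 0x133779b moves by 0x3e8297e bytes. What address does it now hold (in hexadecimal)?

0x51ba119

Add column by column in base 16, right to left:
  b+e = 9 carry 1
  9+7+1 = 1 carry 1
  7+9+1 = 1 carry 1
  7+2+1 = a
  3+8 = b
  3+e = 1 carry 1
  1+3+1 = 5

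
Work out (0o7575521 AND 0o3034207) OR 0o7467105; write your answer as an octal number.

0o7477105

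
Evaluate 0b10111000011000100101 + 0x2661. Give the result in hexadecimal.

0xBAC86

0b10111000011000100101 = 0xB8625 in hexadecimal.
Add column by column in base 16, right to left:
  5+1 = 6
  2+6 = 8
  6+6 = C
  8+2 = A
  B+0 = B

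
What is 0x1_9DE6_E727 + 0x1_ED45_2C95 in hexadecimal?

Add column by column in base 16, right to left:
  7+5 = C
  2+9 = B
  7+C = 3 carry 1
  E+2+1 = 1 carry 1
  6+5+1 = C
  E+4 = 2 carry 1
  D+D+1 = B carry 1
  9+E+1 = 8 carry 1
  1+1+1 = 3

0x38B2C13BC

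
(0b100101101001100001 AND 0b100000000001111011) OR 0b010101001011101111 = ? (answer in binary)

0b100101101001100001 AND 0b100000000001111011 = 0b100000000001100001.
Then OR with 0b010101001011101111.

0b110101001011101111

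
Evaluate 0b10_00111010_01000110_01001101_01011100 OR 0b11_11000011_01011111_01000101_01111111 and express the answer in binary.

OR bit by bit (1 where either bit is 1):
  1000111010010001100100110101011100
| 1111000011010111110100010101111111
= 1111111011010111110100110101111111

0b1111111011010111110100110101111111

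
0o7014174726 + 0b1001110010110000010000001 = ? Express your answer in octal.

0o7132455127

0b1001110010110000010000001 = 0o116260201 in octal.
Add column by column in base 8, right to left:
  6+1 = 7
  2+0 = 2
  7+2 = 1 carry 1
  4+0+1 = 5
  7+6 = 5 carry 1
  1+2+1 = 4
  4+6 = 2 carry 1
  1+1+1 = 3
  0+1 = 1
  7+0 = 7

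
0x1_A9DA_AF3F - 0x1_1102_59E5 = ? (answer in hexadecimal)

0x98D8555A

Subtract column by column in base 16:
  F-5 → A
  3-E → 5 (borrow)
  F-9-1 → 5
  A-5 → 5
  A-2 → 8
  D-0 → D
  9-1 → 8
  A-1 → 9
  1-1 → 0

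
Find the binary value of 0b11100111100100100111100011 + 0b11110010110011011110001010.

0b111011010011000000101101101

Add column by column in base 2, right to left:
  1+0 = 1
  1+1 = 0 carry 1
  0+0+1 = 1
  0+1 = 1
  0+0 = 0
  1+0 = 1
  1+0 = 1
  1+1 = 0 carry 1
  1+1+1 = 1 carry 1
  0+1+1 = 0 carry 1
  0+1+1 = 0 carry 1
  1+0+1 = 0 carry 1
  0+1+1 = 0 carry 1
  0+1+1 = 0 carry 1
  1+0+1 = 0 carry 1
  0+0+1 = 1
  0+1 = 1
  1+1 = 0 carry 1
  1+0+1 = 0 carry 1
  1+1+1 = 1 carry 1
  1+0+1 = 0 carry 1
  0+0+1 = 1
  0+1 = 1
  1+1 = 0 carry 1
  1+1+1 = 1 carry 1
  1+1+1 = 1 carry 1
  final carry 1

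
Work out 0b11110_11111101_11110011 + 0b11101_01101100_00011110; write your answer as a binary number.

0b1111000110101000010001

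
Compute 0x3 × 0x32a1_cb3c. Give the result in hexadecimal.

Multiply each base-16 digit by 3, carrying:
  c×3 = 36 → write 4 carry 2
  3×3+2 = 11 → write b
  b×3 = 33 → write 1 carry 2
  c×3+2 = 38 → write 6 carry 2
  1×3+2 = 5 → write 5
  a×3 = 30 → write e carry 1
  2×3+1 = 7 → write 7
  3×3 = 9 → write 9

0x97e561b4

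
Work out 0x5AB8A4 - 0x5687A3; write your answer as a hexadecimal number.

0x43101

Subtract column by column in base 16:
  4-3 → 1
  A-A → 0
  8-7 → 1
  B-8 → 3
  A-6 → 4
  5-5 → 0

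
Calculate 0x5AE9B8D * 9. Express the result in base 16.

0x332377F5

Multiply each base-16 digit by 9, carrying:
  D×9 = 117 → write 5 carry 7
  8×9+7 = 79 → write F carry 4
  B×9+4 = 103 → write 7 carry 6
  9×9+6 = 87 → write 7 carry 5
  E×9+5 = 131 → write 3 carry 8
  A×9+8 = 98 → write 2 carry 6
  5×9+6 = 51 → write 3 carry 3
  remaining carry: 3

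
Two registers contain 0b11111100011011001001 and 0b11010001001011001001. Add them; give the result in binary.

0b111001101100110010010

Add column by column in base 2, right to left:
  1+1 = 0 carry 1
  0+0+1 = 1
  0+0 = 0
  1+1 = 0 carry 1
  0+0+1 = 1
  0+0 = 0
  1+1 = 0 carry 1
  1+1+1 = 1 carry 1
  0+0+1 = 1
  1+1 = 0 carry 1
  1+0+1 = 0 carry 1
  0+0+1 = 1
  0+1 = 1
  0+0 = 0
  1+0 = 1
  1+0 = 1
  1+1 = 0 carry 1
  1+0+1 = 0 carry 1
  1+1+1 = 1 carry 1
  1+1+1 = 1 carry 1
  final carry 1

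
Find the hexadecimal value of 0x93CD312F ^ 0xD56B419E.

XOR each hex digit independently (no carries):
  9^D=4, 3^5=6, C^6=A, D^B=6, 3^4=7, 1^1=0, 2^9=B, F^E=1

0x46A670B1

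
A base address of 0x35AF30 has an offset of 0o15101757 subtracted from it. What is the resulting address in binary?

0x35AF30 = 0b1101011010111100110000 in binary.
0o15101757 = 0b1101001000001111101111 in binary.
Subtract column by column in base 2:
  0-1 → 1 (borrow)
  0-1-1 → 0 (borrow)
  0-1-1 → 0 (borrow)
  0-1-1 → 0 (borrow)
  1-0-1 → 0
  1-1 → 0
  0-1 → 1 (borrow)
  0-1-1 → 0 (borrow)
  1-1-1 → 1 (borrow)
  1-1-1 → 1 (borrow)
  1-0-1 → 0
  1-0 → 1
  0-0 → 0
  1-0 → 1
  0-0 → 0
  1-1 → 0
  1-0 → 1
  0-0 → 0
  1-1 → 0
  0-0 → 0
  1-1 → 0
  1-1 → 0

0b10010101101000001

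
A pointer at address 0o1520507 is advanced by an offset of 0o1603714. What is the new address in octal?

0o3324423

Add column by column in base 8, right to left:
  7+4 = 3 carry 1
  0+1+1 = 2
  5+7 = 4 carry 1
  0+3+1 = 4
  2+0 = 2
  5+6 = 3 carry 1
  1+1+1 = 3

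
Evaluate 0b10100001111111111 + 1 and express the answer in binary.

0b10100010000000000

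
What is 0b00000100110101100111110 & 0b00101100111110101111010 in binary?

0b00000100110100100111010

AND bit by bit (1 only where both bits are 1):
  00000100110101100111110
& 00101100111110101111010
= 00000100110100100111010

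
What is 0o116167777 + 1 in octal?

The trailing 4 digits are 7 (max in base 8), so adding 1 cascades: they roll to 0 and the next digit up increments.

0o116170000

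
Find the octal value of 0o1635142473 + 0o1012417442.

Add column by column in base 8, right to left:
  3+2 = 5
  7+4 = 3 carry 1
  4+4+1 = 1 carry 1
  2+7+1 = 2 carry 1
  4+1+1 = 6
  1+4 = 5
  5+2 = 7
  3+1 = 4
  6+0 = 6
  1+1 = 2

0o2647562135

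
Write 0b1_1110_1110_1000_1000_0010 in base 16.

0x1ee882

Group the bits into nibbles: 0001 1110 1110 1000 1000 0010 → 1ee882.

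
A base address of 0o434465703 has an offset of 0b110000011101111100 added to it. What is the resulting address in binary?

0o434465703 = 0b100011100100110101111000011 in binary.
Add column by column in base 2, right to left:
  1+0 = 1
  1+0 = 1
  0+1 = 1
  0+1 = 1
  0+1 = 1
  0+1 = 1
  1+1 = 0 carry 1
  1+0+1 = 0 carry 1
  1+1+1 = 1 carry 1
  1+1+1 = 1 carry 1
  0+1+1 = 0 carry 1
  1+0+1 = 0 carry 1
  0+0+1 = 1
  1+0 = 1
  1+0 = 1
  0+0 = 0
  0+1 = 1
  1+1 = 0 carry 1
  0+0+1 = 1
  0+0 = 0
  1+0 = 1
  1+0 = 1
  1+0 = 1
  0+0 = 0
  0+0 = 0
  0+0 = 0
  1+0 = 1

0b100011101010111001100111111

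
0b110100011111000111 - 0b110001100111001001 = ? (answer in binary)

Subtract column by column in base 2:
  1-1 → 0
  1-0 → 1
  1-0 → 1
  0-1 → 1 (borrow)
  0-0-1 → 1 (borrow)
  0-0-1 → 1 (borrow)
  1-1-1 → 1 (borrow)
  1-1-1 → 1 (borrow)
  1-1-1 → 1 (borrow)
  1-0-1 → 0
  1-0 → 1
  0-1 → 1 (borrow)
  0-1-1 → 0 (borrow)
  0-0-1 → 1 (borrow)
  1-0-1 → 0
  0-0 → 0
  1-1 → 0
  1-1 → 0

0b10110111111110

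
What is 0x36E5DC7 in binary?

0b11011011100101110111000111

Expand each hex digit to 4 bits: 3=0011 6=0110 E=1110 5=0101 D=1101 C=1100 7=0111.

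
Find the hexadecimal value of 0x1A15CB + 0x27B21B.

0x41C7E6

Add column by column in base 16, right to left:
  B+B = 6 carry 1
  C+1+1 = E
  5+2 = 7
  1+B = C
  A+7 = 1 carry 1
  1+2+1 = 4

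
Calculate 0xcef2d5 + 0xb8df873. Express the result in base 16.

Add column by column in base 16, right to left:
  5+3 = 8
  d+7 = 4 carry 1
  2+8+1 = b
  f+f = e carry 1
  e+d+1 = c carry 1
  c+8+1 = 5 carry 1
  0+b+1 = c

0xc5ceb48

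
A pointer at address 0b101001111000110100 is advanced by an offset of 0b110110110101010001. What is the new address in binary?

Add column by column in base 2, right to left:
  0+1 = 1
  0+0 = 0
  1+0 = 1
  0+0 = 0
  1+1 = 0 carry 1
  1+0+1 = 0 carry 1
  0+1+1 = 0 carry 1
  0+0+1 = 1
  0+1 = 1
  1+0 = 1
  1+1 = 0 carry 1
  1+1+1 = 1 carry 1
  1+0+1 = 0 carry 1
  0+1+1 = 0 carry 1
  0+1+1 = 0 carry 1
  1+0+1 = 0 carry 1
  0+1+1 = 0 carry 1
  1+1+1 = 1 carry 1
  final carry 1

0b1100000101110000101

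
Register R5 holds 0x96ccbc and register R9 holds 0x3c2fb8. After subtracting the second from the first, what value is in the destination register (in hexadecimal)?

0x5a9d04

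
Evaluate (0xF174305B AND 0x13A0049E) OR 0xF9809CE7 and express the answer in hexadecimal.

0xF9A09CFF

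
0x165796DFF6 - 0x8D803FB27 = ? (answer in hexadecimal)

0xD7F92E4CF

Subtract column by column in base 16:
  6-7 → F (borrow)
  F-2-1 → C
  F-B → 4
  D-F → E (borrow)
  6-3-1 → 2
  9-0 → 9
  7-8 → F (borrow)
  5-D-1 → 7 (borrow)
  6-8-1 → D (borrow)
  1-0-1 → 0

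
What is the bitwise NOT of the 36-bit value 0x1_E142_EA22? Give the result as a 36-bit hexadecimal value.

0xE1EBD15DD

Each hex digit d becomes F−d:
  1→E, E→1, 1→E, 4→B, 2→D, E→1, A→5, 2→D, 2→D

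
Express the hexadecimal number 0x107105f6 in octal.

Expand each hex digit to 4 bits: 1=0001 0=0000 7=0111 1=0001 0=0000 5=0101 f=1111 6=0110.
Group the bits in threes: 010 000 011 100 010 000 010 111 110 110 → 2034202766.

0o2034202766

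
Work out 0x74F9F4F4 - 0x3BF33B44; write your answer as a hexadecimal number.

0x3906B9B0

Subtract column by column in base 16:
  4-4 → 0
  F-4 → B
  4-B → 9 (borrow)
  F-3-1 → B
  9-3 → 6
  F-F → 0
  4-B → 9 (borrow)
  7-3-1 → 3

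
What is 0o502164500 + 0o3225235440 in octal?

Add column by column in base 8, right to left:
  0+0 = 0
  0+4 = 4
  5+4 = 1 carry 1
  4+5+1 = 2 carry 1
  6+3+1 = 2 carry 1
  1+2+1 = 4
  2+5 = 7
  0+2 = 2
  5+2 = 7
  0+3 = 3

0o3727422140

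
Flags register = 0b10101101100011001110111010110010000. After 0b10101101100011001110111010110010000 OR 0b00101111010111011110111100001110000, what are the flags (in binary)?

0b10101111110111011110111110111110000

OR bit by bit (1 where either bit is 1):
  10101101100011001110111010110010000
| 00101111010111011110111100001110000
= 10101111110111011110111110111110000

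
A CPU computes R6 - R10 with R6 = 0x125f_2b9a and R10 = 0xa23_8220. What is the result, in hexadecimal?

Subtract column by column in base 16:
  a-0 → a
  9-2 → 7
  b-2 → 9
  2-8 → a (borrow)
  f-3-1 → b
  5-2 → 3
  2-a → 8 (borrow)
  1-0-1 → 0

0x83ba97a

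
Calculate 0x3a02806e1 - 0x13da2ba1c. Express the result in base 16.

Subtract column by column in base 16:
  1-c → 5 (borrow)
  e-1-1 → c
  6-a → c (borrow)
  0-b-1 → 4 (borrow)
  8-2-1 → 5
  2-a → 8 (borrow)
  0-d-1 → 2 (borrow)
  a-3-1 → 6
  3-1 → 2

0x262854cc5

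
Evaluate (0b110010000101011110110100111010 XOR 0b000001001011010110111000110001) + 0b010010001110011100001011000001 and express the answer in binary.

0b1000101011100100100010111001100

First 0b110010000101011110110100111010 XOR 0b000001001011010110111000110001 = 0b110011001110001000001100001011.
Add column by column in base 2, right to left:
  1+1 = 0 carry 1
  1+0+1 = 0 carry 1
  0+0+1 = 1
  1+0 = 1
  0+0 = 0
  0+0 = 0
  0+1 = 1
  0+1 = 1
  1+0 = 1
  1+1 = 0 carry 1
  0+0+1 = 1
  0+0 = 0
  0+0 = 0
  0+0 = 0
  0+1 = 1
  1+1 = 0 carry 1
  0+1+1 = 0 carry 1
  0+0+1 = 1
  0+0 = 0
  1+1 = 0 carry 1
  1+1+1 = 1 carry 1
  1+1+1 = 1 carry 1
  0+0+1 = 1
  0+0 = 0
  1+0 = 1
  1+1 = 0 carry 1
  0+0+1 = 1
  0+0 = 0
  1+1 = 0 carry 1
  1+0+1 = 0 carry 1
  final carry 1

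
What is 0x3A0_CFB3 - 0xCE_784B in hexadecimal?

0x2D25768

Subtract column by column in base 16:
  3-B → 8 (borrow)
  B-4-1 → 6
  F-8 → 7
  C-7 → 5
  0-E → 2 (borrow)
  A-C-1 → D (borrow)
  3-0-1 → 2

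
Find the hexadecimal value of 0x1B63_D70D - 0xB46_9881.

0x101D3E8C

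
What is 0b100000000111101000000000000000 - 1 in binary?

0b100000000111100111111111111111

The trailing 15 digits are 0, so subtracting 1 borrows through: they become 1 and the next digit up decrements.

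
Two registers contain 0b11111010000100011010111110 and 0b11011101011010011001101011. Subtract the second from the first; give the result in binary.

0b11100101010000001010011

Subtract column by column in base 2:
  0-1 → 1 (borrow)
  1-1-1 → 1 (borrow)
  1-0-1 → 0
  1-1 → 0
  1-0 → 1
  1-1 → 0
  0-1 → 1 (borrow)
  1-0-1 → 0
  0-0 → 0
  1-1 → 0
  1-1 → 0
  0-0 → 0
  0-0 → 0
  0-1 → 1 (borrow)
  1-0-1 → 0
  0-1 → 1 (borrow)
  0-1-1 → 0 (borrow)
  0-0-1 → 1 (borrow)
  0-1-1 → 0 (borrow)
  1-0-1 → 0
  0-1 → 1 (borrow)
  1-1-1 → 1 (borrow)
  1-1-1 → 1 (borrow)
  1-0-1 → 0
  1-1 → 0
  1-1 → 0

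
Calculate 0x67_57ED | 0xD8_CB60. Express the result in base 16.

0xFFDFED

OR each hex digit independently (no carries):
  6|D=F, 7|8=F, 5|C=D, 7|B=F, E|6=E, D|0=D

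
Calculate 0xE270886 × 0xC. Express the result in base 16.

0xA9D46648

Multiply each base-16 digit by 12, carrying:
  6×12 = 72 → write 8 carry 4
  8×12+4 = 100 → write 4 carry 6
  8×12+6 = 102 → write 6 carry 6
  0×12+6 = 6 → write 6
  7×12 = 84 → write 4 carry 5
  2×12+5 = 29 → write D carry 1
  E×12+1 = 169 → write 9 carry 10
  remaining carry: A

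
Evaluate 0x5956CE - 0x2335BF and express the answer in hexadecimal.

Subtract column by column in base 16:
  E-F → F (borrow)
  C-B-1 → 0
  6-5 → 1
  5-3 → 2
  9-3 → 6
  5-2 → 3

0x36210F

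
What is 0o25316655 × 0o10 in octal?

0o253166550

Multiply each base-8 digit by 8, carrying:
  5×8 = 40 → write 0 carry 5
  5×8+5 = 45 → write 5 carry 5
  6×8+5 = 53 → write 5 carry 6
  6×8+6 = 54 → write 6 carry 6
  1×8+6 = 14 → write 6 carry 1
  3×8+1 = 25 → write 1 carry 3
  5×8+3 = 43 → write 3 carry 5
  2×8+5 = 21 → write 5 carry 2
  remaining carry: 2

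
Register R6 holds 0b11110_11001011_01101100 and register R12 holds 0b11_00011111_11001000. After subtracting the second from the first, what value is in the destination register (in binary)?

0b110111010101110100100

Subtract column by column in base 2:
  0-0 → 0
  0-0 → 0
  1-0 → 1
  1-1 → 0
  0-0 → 0
  1-0 → 1
  1-1 → 0
  0-1 → 1 (borrow)
  1-1-1 → 1 (borrow)
  1-1-1 → 1 (borrow)
  0-1-1 → 0 (borrow)
  1-1-1 → 1 (borrow)
  0-1-1 → 0 (borrow)
  0-0-1 → 1 (borrow)
  1-0-1 → 0
  1-0 → 1
  0-1 → 1 (borrow)
  1-1-1 → 1 (borrow)
  1-0-1 → 0
  1-0 → 1
  1-0 → 1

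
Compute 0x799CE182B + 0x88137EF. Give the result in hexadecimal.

Add column by column in base 16, right to left:
  B+F = A carry 1
  2+E+1 = 1 carry 1
  8+7+1 = 0 carry 1
  1+3+1 = 5
  E+1 = F
  C+8 = 4 carry 1
  9+8+1 = 2 carry 1
  9+0+1 = A
  7+0 = 7

0x7A24F501A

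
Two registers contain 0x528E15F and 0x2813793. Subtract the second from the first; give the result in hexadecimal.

Subtract column by column in base 16:
  F-3 → C
  5-9 → C (borrow)
  1-7-1 → 9 (borrow)
  E-3-1 → A
  8-1 → 7
  2-8 → A (borrow)
  5-2-1 → 2

0x2A7A9CC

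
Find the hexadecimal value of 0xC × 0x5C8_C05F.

0x45690474

Multiply each base-16 digit by 12, carrying:
  F×12 = 180 → write 4 carry 11
  5×12+11 = 71 → write 7 carry 4
  0×12+4 = 4 → write 4
  C×12 = 144 → write 0 carry 9
  8×12+9 = 105 → write 9 carry 6
  C×12+6 = 150 → write 6 carry 9
  5×12+9 = 69 → write 5 carry 4
  remaining carry: 4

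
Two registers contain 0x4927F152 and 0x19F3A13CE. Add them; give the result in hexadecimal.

0x1E8620520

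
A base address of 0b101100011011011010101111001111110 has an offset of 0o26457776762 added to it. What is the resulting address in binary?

0b1000011000001011010101110001110000

0o26457776762 = 0b10110100101111111111110111110010 in binary.
Add column by column in base 2, right to left:
  0+0 = 0
  1+1 = 0 carry 1
  1+0+1 = 0 carry 1
  1+0+1 = 0 carry 1
  1+1+1 = 1 carry 1
  1+1+1 = 1 carry 1
  1+1+1 = 1 carry 1
  0+1+1 = 0 carry 1
  0+1+1 = 0 carry 1
  1+0+1 = 0 carry 1
  1+1+1 = 1 carry 1
  1+1+1 = 1 carry 1
  1+1+1 = 1 carry 1
  0+1+1 = 0 carry 1
  1+1+1 = 1 carry 1
  0+1+1 = 0 carry 1
  1+1+1 = 1 carry 1
  0+1+1 = 0 carry 1
  1+1+1 = 1 carry 1
  1+1+1 = 1 carry 1
  0+1+1 = 0 carry 1
  1+1+1 = 1 carry 1
  1+0+1 = 0 carry 1
  0+1+1 = 0 carry 1
  1+0+1 = 0 carry 1
  1+0+1 = 0 carry 1
  0+1+1 = 0 carry 1
  0+0+1 = 1
  0+1 = 1
  1+1 = 0 carry 1
  1+0+1 = 0 carry 1
  0+1+1 = 0 carry 1
  1+0+1 = 0 carry 1
  final carry 1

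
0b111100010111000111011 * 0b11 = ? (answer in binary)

0b10110101000101010110001

Multiply each base-2 digit by 3, carrying:
  1×3 = 3 → write 1 carry 1
  1×3+1 = 4 → write 0 carry 2
  0×3+2 = 2 → write 0 carry 1
  1×3+1 = 4 → write 0 carry 2
  1×3+2 = 5 → write 1 carry 2
  1×3+2 = 5 → write 1 carry 2
  0×3+2 = 2 → write 0 carry 1
  0×3+1 = 1 → write 1
  0×3 = 0 → write 0
  1×3 = 3 → write 1 carry 1
  1×3+1 = 4 → write 0 carry 2
  1×3+2 = 5 → write 1 carry 2
  0×3+2 = 2 → write 0 carry 1
  1×3+1 = 4 → write 0 carry 2
  0×3+2 = 2 → write 0 carry 1
  0×3+1 = 1 → write 1
  0×3 = 0 → write 0
  1×3 = 3 → write 1 carry 1
  1×3+1 = 4 → write 0 carry 2
  1×3+2 = 5 → write 1 carry 2
  1×3+2 = 5 → write 1 carry 2
  remaining carry: 10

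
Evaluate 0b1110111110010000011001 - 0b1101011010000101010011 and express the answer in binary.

0b1100100001011000110

Subtract column by column in base 2:
  1-1 → 0
  0-1 → 1 (borrow)
  0-0-1 → 1 (borrow)
  1-0-1 → 0
  1-1 → 0
  0-0 → 0
  0-1 → 1 (borrow)
  0-0-1 → 1 (borrow)
  0-1-1 → 0 (borrow)
  0-0-1 → 1 (borrow)
  1-0-1 → 0
  0-0 → 0
  0-0 → 0
  1-1 → 0
  1-0 → 1
  1-1 → 0
  1-1 → 0
  1-0 → 1
  0-1 → 1 (borrow)
  1-0-1 → 0
  1-1 → 0
  1-1 → 0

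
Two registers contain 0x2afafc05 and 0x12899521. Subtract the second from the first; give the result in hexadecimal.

0x187166e4

Subtract column by column in base 16:
  5-1 → 4
  0-2 → e (borrow)
  c-5-1 → 6
  f-9 → 6
  a-9 → 1
  f-8 → 7
  a-2 → 8
  2-1 → 1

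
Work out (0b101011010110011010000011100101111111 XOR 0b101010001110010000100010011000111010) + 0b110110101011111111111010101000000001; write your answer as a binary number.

0b111000000100001010011100100101000110

First 0b101011010110011010000011100101111111 XOR 0b101010001110010000100010011000111010 = 0b000001011000001010100001111101000101.
Add column by column in base 2, right to left:
  1+1 = 0 carry 1
  0+0+1 = 1
  1+0 = 1
  0+0 = 0
  0+0 = 0
  0+0 = 0
  1+0 = 1
  0+0 = 0
  1+0 = 1
  1+1 = 0 carry 1
  1+0+1 = 0 carry 1
  1+1+1 = 1 carry 1
  1+0+1 = 0 carry 1
  0+1+1 = 0 carry 1
  0+0+1 = 1
  0+1 = 1
  0+1 = 1
  1+1 = 0 carry 1
  0+1+1 = 0 carry 1
  1+1+1 = 1 carry 1
  0+1+1 = 0 carry 1
  1+1+1 = 1 carry 1
  0+1+1 = 0 carry 1
  0+1+1 = 0 carry 1
  0+1+1 = 0 carry 1
  0+1+1 = 0 carry 1
  0+0+1 = 1
  1+1 = 0 carry 1
  1+0+1 = 0 carry 1
  0+1+1 = 0 carry 1
  1+0+1 = 0 carry 1
  0+1+1 = 0 carry 1
  0+1+1 = 0 carry 1
  0+0+1 = 1
  0+1 = 1
  0+1 = 1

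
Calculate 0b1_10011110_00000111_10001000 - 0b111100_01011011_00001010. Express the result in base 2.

0b1011000011010110001111110

Subtract column by column in base 2:
  0-0 → 0
  0-1 → 1 (borrow)
  0-0-1 → 1 (borrow)
  1-1-1 → 1 (borrow)
  0-0-1 → 1 (borrow)
  0-0-1 → 1 (borrow)
  0-0-1 → 1 (borrow)
  1-0-1 → 0
  1-1 → 0
  1-1 → 0
  1-0 → 1
  0-1 → 1 (borrow)
  0-1-1 → 0 (borrow)
  0-0-1 → 1 (borrow)
  0-1-1 → 0 (borrow)
  0-0-1 → 1 (borrow)
  0-0-1 → 1 (borrow)
  1-0-1 → 0
  1-1 → 0
  1-1 → 0
  1-1 → 0
  0-1 → 1 (borrow)
  0-0-1 → 1 (borrow)
  1-0-1 → 0
  1-0 → 1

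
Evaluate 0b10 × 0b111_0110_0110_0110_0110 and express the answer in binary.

0b11101100110011001100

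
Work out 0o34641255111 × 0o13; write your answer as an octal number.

0o474756560443

Multiply each base-8 digit by 11, carrying:
  1×11 = 11 → write 3 carry 1
  1×11+1 = 12 → write 4 carry 1
  1×11+1 = 12 → write 4 carry 1
  5×11+1 = 56 → write 0 carry 7
  5×11+7 = 62 → write 6 carry 7
  2×11+7 = 29 → write 5 carry 3
  1×11+3 = 14 → write 6 carry 1
  4×11+1 = 45 → write 5 carry 5
  6×11+5 = 71 → write 7 carry 8
  4×11+8 = 52 → write 4 carry 6
  3×11+6 = 39 → write 7 carry 4
  remaining carry: 4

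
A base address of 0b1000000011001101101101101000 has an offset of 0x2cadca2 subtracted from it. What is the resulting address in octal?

0o520377306

0b1000000011001101101101101000 = 0o1003155550 in octal.
0x2cadca2 = 0o262556242 in octal.
Subtract column by column in base 8:
  0-2 → 6 (borrow)
  5-4-1 → 0
  5-2 → 3
  5-6 → 7 (borrow)
  5-5-1 → 7 (borrow)
  1-5-1 → 3 (borrow)
  3-2-1 → 0
  0-6 → 2 (borrow)
  0-2-1 → 5 (borrow)
  1-0-1 → 0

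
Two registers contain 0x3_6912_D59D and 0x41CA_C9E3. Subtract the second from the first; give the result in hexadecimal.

0x327480BBA

Subtract column by column in base 16:
  D-3 → A
  9-E → B (borrow)
  5-9-1 → B (borrow)
  D-C-1 → 0
  2-A → 8 (borrow)
  1-C-1 → 4 (borrow)
  9-1-1 → 7
  6-4 → 2
  3-0 → 3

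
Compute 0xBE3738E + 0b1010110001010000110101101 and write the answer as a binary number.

0xBE3738E = 0b1011111000110111001110001110 in binary.
Add column by column in base 2, right to left:
  0+1 = 1
  1+0 = 1
  1+1 = 0 carry 1
  1+1+1 = 1 carry 1
  0+0+1 = 1
  0+1 = 1
  0+0 = 0
  1+1 = 0 carry 1
  1+1+1 = 1 carry 1
  1+0+1 = 0 carry 1
  0+0+1 = 1
  0+0 = 0
  1+0 = 1
  1+1 = 0 carry 1
  1+0+1 = 0 carry 1
  0+1+1 = 0 carry 1
  1+0+1 = 0 carry 1
  1+0+1 = 0 carry 1
  0+0+1 = 1
  0+1 = 1
  0+1 = 1
  1+0 = 1
  1+1 = 0 carry 1
  1+0+1 = 0 carry 1
  1+1+1 = 1 carry 1
  1+0+1 = 0 carry 1
  0+0+1 = 1
  1+0 = 1

0b1101001111000001010100111011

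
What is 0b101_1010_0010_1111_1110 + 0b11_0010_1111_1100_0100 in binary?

0b10001101001011000010

Add column by column in base 2, right to left:
  0+0 = 0
  1+0 = 1
  1+1 = 0 carry 1
  1+0+1 = 0 carry 1
  1+0+1 = 0 carry 1
  1+0+1 = 0 carry 1
  1+1+1 = 1 carry 1
  1+1+1 = 1 carry 1
  0+1+1 = 0 carry 1
  1+1+1 = 1 carry 1
  0+1+1 = 0 carry 1
  0+1+1 = 0 carry 1
  0+0+1 = 1
  1+1 = 0 carry 1
  0+0+1 = 1
  1+0 = 1
  1+1 = 0 carry 1
  0+1+1 = 0 carry 1
  1+0+1 = 0 carry 1
  final carry 1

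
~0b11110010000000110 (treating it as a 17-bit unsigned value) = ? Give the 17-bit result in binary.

0b00001101111111001

Invert each bit: 11110010000000110 → 00001101111111001.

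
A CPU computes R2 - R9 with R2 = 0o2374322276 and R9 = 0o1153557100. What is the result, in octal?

Subtract column by column in base 8:
  6-0 → 6
  7-0 → 7
  2-1 → 1
  2-7 → 3 (borrow)
  2-5-1 → 4 (borrow)
  3-5-1 → 5 (borrow)
  4-3-1 → 0
  7-5 → 2
  3-1 → 2
  2-1 → 1

0o1220543176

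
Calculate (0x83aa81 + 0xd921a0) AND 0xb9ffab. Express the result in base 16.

0x18cc21

Add column by column in base 16, right to left:
  1+0 = 1
  8+a = 2 carry 1
  a+1+1 = c
  a+2 = c
  3+9 = c
  8+d = 5 carry 1
  final carry 1
Sum = 0x15ccc21; now AND with 0xb9ffab:
  1&0=0, 5&b=1, c&9=8, c&f=c, c&f=c, 2&a=2, 1&b=1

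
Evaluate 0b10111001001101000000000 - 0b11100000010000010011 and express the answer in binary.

0b10011101001010111101101

Subtract column by column in base 2:
  0-1 → 1 (borrow)
  0-1-1 → 0 (borrow)
  0-0-1 → 1 (borrow)
  0-0-1 → 1 (borrow)
  0-1-1 → 0 (borrow)
  0-0-1 → 1 (borrow)
  0-0-1 → 1 (borrow)
  0-0-1 → 1 (borrow)
  0-0-1 → 1 (borrow)
  1-0-1 → 0
  0-1 → 1 (borrow)
  1-0-1 → 0
  1-0 → 1
  0-0 → 0
  0-0 → 0
  1-0 → 1
  0-0 → 0
  0-1 → 1 (borrow)
  1-1-1 → 1 (borrow)
  1-1-1 → 1 (borrow)
  1-0-1 → 0
  0-0 → 0
  1-0 → 1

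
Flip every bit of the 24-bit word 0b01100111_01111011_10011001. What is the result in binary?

Invert each bit: 011001110111101110011001 → 100110001000010001100110.

0b100110001000010001100110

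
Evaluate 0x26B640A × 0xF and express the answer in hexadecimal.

Multiply each base-16 digit by 15, carrying:
  A×15 = 150 → write 6 carry 9
  0×15+9 = 9 → write 9
  4×15 = 60 → write C carry 3
  6×15+3 = 93 → write D carry 5
  B×15+5 = 170 → write A carry 10
  6×15+10 = 100 → write 4 carry 6
  2×15+6 = 36 → write 4 carry 2
  remaining carry: 2

0x244ADC96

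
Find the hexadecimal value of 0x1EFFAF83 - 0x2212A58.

Subtract column by column in base 16:
  3-8 → B (borrow)
  8-5-1 → 2
  F-A → 5
  A-2 → 8
  F-1 → E
  F-2 → D
  E-2 → C
  1-0 → 1

0x1CDE852B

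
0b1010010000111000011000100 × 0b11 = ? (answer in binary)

0b11110110010101001001001100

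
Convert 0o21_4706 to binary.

Each octal digit is 3 bits: 2=010 1=001 4=100 7=111 0=000 6=110.

0b10001100111000110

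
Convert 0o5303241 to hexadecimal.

Each octal digit is 3 bits: 5=101 3=011 0=000 3=011 2=010 4=100 1=001.
Group the bits into nibbles: 0001 0101 1000 0110 1010 0001 → 1586A1.

0x1586A1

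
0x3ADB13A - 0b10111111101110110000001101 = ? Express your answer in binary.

0b101011101100010100101101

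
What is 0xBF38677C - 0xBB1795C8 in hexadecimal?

0x420D1B4

Subtract column by column in base 16:
  C-8 → 4
  7-C → B (borrow)
  7-5-1 → 1
  6-9 → D (borrow)
  8-7-1 → 0
  3-1 → 2
  F-B → 4
  B-B → 0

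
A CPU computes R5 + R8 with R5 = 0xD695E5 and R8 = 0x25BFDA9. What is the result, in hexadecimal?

0x332938E

Add column by column in base 16, right to left:
  5+9 = E
  E+A = 8 carry 1
  5+D+1 = 3 carry 1
  9+F+1 = 9 carry 1
  6+B+1 = 2 carry 1
  D+5+1 = 3 carry 1
  0+2+1 = 3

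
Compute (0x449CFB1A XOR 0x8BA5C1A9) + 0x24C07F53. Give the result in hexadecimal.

First 0x449CFB1A XOR 0x8BA5C1A9 = 0xCF393AB3.
Add column by column in base 16, right to left:
  3+3 = 6
  B+5 = 0 carry 1
  A+F+1 = A carry 1
  3+7+1 = B
  9+0 = 9
  3+C = F
  F+4 = 3 carry 1
  C+2+1 = F

0xF3F9BA06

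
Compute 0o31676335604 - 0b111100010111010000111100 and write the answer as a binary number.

0o31676335604 = 0b11001110111110011011101110000100 in binary.
Subtract column by column in base 2:
  0-0 → 0
  0-0 → 0
  1-1 → 0
  0-1 → 1 (borrow)
  0-1-1 → 0 (borrow)
  0-1-1 → 0 (borrow)
  0-0-1 → 1 (borrow)
  1-0-1 → 0
  1-0 → 1
  1-0 → 1
  0-1 → 1 (borrow)
  1-0-1 → 0
  1-1 → 0
  1-1 → 0
  0-1 → 1 (borrow)
  1-0-1 → 0
  1-1 → 0
  0-0 → 0
  0-0 → 0
  1-0 → 1
  1-1 → 0
  1-1 → 0
  1-1 → 0
  1-1 → 0
  0-0 → 0
  1-0 → 1
  1-0 → 1
  1-0 → 1
  0-0 → 0
  0-0 → 0
  1-0 → 1
  1-0 → 1

0b11001110000010000100011101001000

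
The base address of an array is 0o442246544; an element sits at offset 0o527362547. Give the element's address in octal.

0o1171631313

Add column by column in base 8, right to left:
  4+7 = 3 carry 1
  4+4+1 = 1 carry 1
  5+5+1 = 3 carry 1
  6+2+1 = 1 carry 1
  4+6+1 = 3 carry 1
  2+3+1 = 6
  2+7 = 1 carry 1
  4+2+1 = 7
  4+5 = 1 carry 1
  final carry 1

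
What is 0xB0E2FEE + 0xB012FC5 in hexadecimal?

0x160F5FB3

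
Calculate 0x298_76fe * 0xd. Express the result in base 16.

0x21be0ae6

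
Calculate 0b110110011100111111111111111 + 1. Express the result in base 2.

The trailing 15 digits are 1 (max in base 2), so adding 1 cascades: they roll to 0 and the next digit up increments.

0b110110011101000000000000000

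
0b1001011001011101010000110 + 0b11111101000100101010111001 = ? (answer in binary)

Add column by column in base 2, right to left:
  0+1 = 1
  1+0 = 1
  1+0 = 1
  0+1 = 1
  0+1 = 1
  0+1 = 1
  0+0 = 0
  1+1 = 0 carry 1
  0+0+1 = 1
  1+1 = 0 carry 1
  0+0+1 = 1
  1+1 = 0 carry 1
  1+0+1 = 0 carry 1
  1+0+1 = 0 carry 1
  0+1+1 = 0 carry 1
  1+0+1 = 0 carry 1
  0+0+1 = 1
  0+0 = 0
  1+1 = 0 carry 1
  1+0+1 = 0 carry 1
  0+1+1 = 0 carry 1
  1+1+1 = 1 carry 1
  0+1+1 = 0 carry 1
  0+1+1 = 0 carry 1
  1+1+1 = 1 carry 1
  0+1+1 = 0 carry 1
  final carry 1

0b101001000010000010100111111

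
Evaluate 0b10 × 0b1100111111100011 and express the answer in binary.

Multiply each base-2 digit by 2, carrying:
  1×2 = 2 → write 0 carry 1
  1×2+1 = 3 → write 1 carry 1
  0×2+1 = 1 → write 1
  0×2 = 0 → write 0
  0×2 = 0 → write 0
  1×2 = 2 → write 0 carry 1
  1×2+1 = 3 → write 1 carry 1
  1×2+1 = 3 → write 1 carry 1
  1×2+1 = 3 → write 1 carry 1
  1×2+1 = 3 → write 1 carry 1
  1×2+1 = 3 → write 1 carry 1
  1×2+1 = 3 → write 1 carry 1
  0×2+1 = 1 → write 1
  0×2 = 0 → write 0
  1×2 = 2 → write 0 carry 1
  1×2+1 = 3 → write 1 carry 1
  remaining carry: 1

0b11001111111000110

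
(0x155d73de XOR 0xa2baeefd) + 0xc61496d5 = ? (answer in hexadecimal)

First 0x155d73de XOR 0xa2baeefd = 0xb7e79d23.
Add column by column in base 16, right to left:
  3+5 = 8
  2+d = f
  d+6 = 3 carry 1
  9+9+1 = 3 carry 1
  7+4+1 = c
  e+1 = f
  7+6 = d
  b+c = 7 carry 1
  final carry 1

0x17dfc33f8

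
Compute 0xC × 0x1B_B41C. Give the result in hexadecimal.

0x14C7150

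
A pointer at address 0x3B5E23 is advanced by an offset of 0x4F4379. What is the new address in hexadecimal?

Add column by column in base 16, right to left:
  3+9 = C
  2+7 = 9
  E+3 = 1 carry 1
  5+4+1 = A
  B+F = A carry 1
  3+4+1 = 8

0x8AA19C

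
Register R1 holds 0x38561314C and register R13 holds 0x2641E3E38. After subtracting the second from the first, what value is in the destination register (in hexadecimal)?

0x12142F314

Subtract column by column in base 16:
  C-8 → 4
  4-3 → 1
  1-E → 3 (borrow)
  3-3-1 → F (borrow)
  1-E-1 → 2 (borrow)
  6-1-1 → 4
  5-4 → 1
  8-6 → 2
  3-2 → 1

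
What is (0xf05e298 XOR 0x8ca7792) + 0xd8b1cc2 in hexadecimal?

First 0xf05e298 XOR 0x8ca7792 = 0x7cf950a.
Add column by column in base 16, right to left:
  a+2 = c
  0+c = c
  5+c = 1 carry 1
  9+1+1 = b
  f+b = a carry 1
  c+8+1 = 5 carry 1
  7+d+1 = 5 carry 1
  final carry 1

0x155ab1cc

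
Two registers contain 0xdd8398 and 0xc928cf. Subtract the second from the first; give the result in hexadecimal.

Subtract column by column in base 16:
  8-f → 9 (borrow)
  9-c-1 → c (borrow)
  3-8-1 → a (borrow)
  8-2-1 → 5
  d-9 → 4
  d-c → 1

0x145ac9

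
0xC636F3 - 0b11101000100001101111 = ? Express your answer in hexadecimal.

0xB7AE84

0b11101000100001101111 = 0xE886F in hexadecimal.
Subtract column by column in base 16:
  3-F → 4 (borrow)
  F-6-1 → 8
  6-8 → E (borrow)
  3-8-1 → A (borrow)
  6-E-1 → 7 (borrow)
  C-0-1 → B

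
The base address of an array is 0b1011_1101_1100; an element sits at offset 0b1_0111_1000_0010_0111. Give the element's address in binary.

0b11000010000000011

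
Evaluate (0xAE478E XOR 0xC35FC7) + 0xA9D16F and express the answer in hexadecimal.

0x116E9B8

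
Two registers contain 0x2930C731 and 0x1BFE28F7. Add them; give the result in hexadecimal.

0x452EF028

Add column by column in base 16, right to left:
  1+7 = 8
  3+F = 2 carry 1
  7+8+1 = 0 carry 1
  C+2+1 = F
  0+E = E
  3+F = 2 carry 1
  9+B+1 = 5 carry 1
  2+1+1 = 4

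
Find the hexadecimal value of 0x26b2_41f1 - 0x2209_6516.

Subtract column by column in base 16:
  1-6 → b (borrow)
  f-1-1 → d
  1-5 → c (borrow)
  4-6-1 → d (borrow)
  2-9-1 → 8 (borrow)
  b-0-1 → a
  6-2 → 4
  2-2 → 0

0x4a8dcdb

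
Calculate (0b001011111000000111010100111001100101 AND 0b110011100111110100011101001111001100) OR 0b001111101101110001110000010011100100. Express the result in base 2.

0b001011111000000111010100111001100101 AND 0b110011100111110100011101001111001100 = 0b000011100000000100010100001001000100.
Then OR with 0b001111101101110001110000010011100100.

0b1111101101110101110100011011100100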